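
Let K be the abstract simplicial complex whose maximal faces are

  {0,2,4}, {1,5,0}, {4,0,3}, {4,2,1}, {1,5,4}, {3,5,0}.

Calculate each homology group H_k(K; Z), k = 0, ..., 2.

Fix the vertex order 0 < 1 < 2 < 3 < 4 < 5 and write every simplex with vertices in increasing order. Then dim K = 2 and the simplices of K are:

  0-simplices (6): [0], [1], [2], [3], [4], [5]
  1-simplices (12): [0,1], [0,2], [0,3], [0,4], [0,5], [1,2], [1,4], [1,5], [2,4], [3,4], [3,5], [4,5]
  2-simplices (6): [0,1,5], [0,2,4], [0,3,4], [0,3,5], [1,2,4], [1,4,5]

giving chain groups C_0 ≅ Z^6, C_1 ≅ Z^12, C_2 ≅ Z^6.

The boundary map ∂_1: C_1 → C_0 sends each edge [p,q] (with p < q) to q − p.
This gives a 6×12 integer matrix of rank 5; reducing to Smith normal form yields diagonal entries (1,1,1,1,1).

∂_2: C_2 → C_1 sends each 2-simplex [p,q,r] to [q,r] − [p,r] + [p,q]. For instance
  ∂[0,2,4] = [2,4] − [0,4] + [0,2],
  ∂[0,3,4] = [3,4] − [0,4] + [0,3].
The 12×6 boundary matrix has rank 6 and Smith normal form diag(1,1,1,1,1,1).

Now H_k = ker ∂_k / im ∂_{k+1}, so:

  H_0: rank C_0 − rank ∂_1 = 6 − 5 = 1, and the invariant factors of ∂_1 are all 1, so H_0 = Z.
  H_1: rank ker ∂_1 − rank ∂_2 = (12 − 5) − 6 = 1, and the invariant factors of ∂_2 are all 1, so H_1 = Z.
  H_2: rank ker ∂_2 − rank ∂_3 = (6 − 6) − 0 = 0, and there is no ∂_3, so H_2 = 0.

H_0 ≅ Z,  H_1 ≅ Z,  H_2 = 0.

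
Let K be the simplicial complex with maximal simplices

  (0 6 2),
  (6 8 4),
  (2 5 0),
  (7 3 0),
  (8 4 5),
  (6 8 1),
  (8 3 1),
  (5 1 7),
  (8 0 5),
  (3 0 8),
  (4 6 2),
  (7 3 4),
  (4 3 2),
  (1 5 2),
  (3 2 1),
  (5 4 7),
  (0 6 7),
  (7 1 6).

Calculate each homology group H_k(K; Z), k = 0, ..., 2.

K has 9 vertices, 27 edges, 18 triangles.
rank ∂_0 = 0, rank ∂_1 = 8 ⇒ b_0 = 9 − 0 − 8 = 1; all invariant factors of ∂_1 are 1 so no torsion. So H_0 = Z.
rank ∂_1 = 8, rank ∂_2 = 17 ⇒ b_1 = 27 − 8 − 17 = 2; all invariant factors of ∂_2 are 1 so no torsion. So H_1 = Z^2.
rank ∂_2 = 17, rank ∂_3 = 0 ⇒ b_2 = 18 − 17 − 0 = 1. So H_2 = Z.

H_0 = Z,  H_1 = Z^2,  H_2 = Z.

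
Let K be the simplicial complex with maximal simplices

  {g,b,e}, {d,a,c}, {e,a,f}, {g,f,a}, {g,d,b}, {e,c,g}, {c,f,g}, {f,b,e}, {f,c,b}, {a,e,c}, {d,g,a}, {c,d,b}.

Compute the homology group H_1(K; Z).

H_1 ≅ Z/2.

Order the vertices as a < b < c < d < e < f < g. Listing each simplex with vertices in this order, K has dimension 2 with simplices:

  0-simplices (7): a, b, c, d, e, f, g
  1-simplices (18): ac, ad, ae, af, ag, bc, bd, be, bf, bg, cd, ce, cf, cg, dg, ef, eg, fg
  2-simplices (12): acd, ace, adg, aef, afg, bcd, bcf, bdg, bef, beg, ceg, cfg

Hence C_0 ≅ Z^7, C_1 ≅ Z^18, C_2 ≅ Z^12.

The boundary map ∂_1: C_1 → C_0 is given by ∂[p,q] = [q] − [p].
This gives a 7×18 integer matrix of rank 6; reducing to Smith normal form yields diagonal entries (1,1,1,1,1,1).

Boundary ∂_2: C_2 → C_1 acts by ∂[p,q,r] = [q,r] − [p,r] + [p,q]. For instance
  ∂ceg = eg − cg + ce,
  ∂cfg = fg − cg + cf.
The 18×12 boundary matrix has rank 12 and Smith normal form diag(1,1,1,1,1,1,1,1,1,1,1,2).

Computing H_k = (kernel of ∂_k) / (image of ∂_{k+1}):

  H_1: rank ker ∂_1 − rank ∂_2 = (18 − 6) − 12 = 0, and ∂_2 has invariant factor 2 > 1, so H_1 ≅ Z/2.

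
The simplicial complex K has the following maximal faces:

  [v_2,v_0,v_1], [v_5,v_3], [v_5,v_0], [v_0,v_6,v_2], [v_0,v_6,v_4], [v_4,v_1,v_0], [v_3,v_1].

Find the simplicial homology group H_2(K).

Fix the vertex order v_0 < v_1 < v_2 < v_3 < v_4 < v_5 < v_6 and write every simplex with vertices in increasing order. Then dim K = 2 and the simplices of K are:

  0-simplices (7): [v_0], [v_1], [v_2], [v_3], [v_4], [v_5], [v_6]
  1-simplices (11): [v_0,v_1], [v_0,v_2], [v_0,v_4], [v_0,v_5], [v_0,v_6], [v_1,v_2], [v_1,v_3], [v_1,v_4], [v_2,v_6], [v_3,v_5], [v_4,v_6]
  2-simplices (4): [v_0,v_1,v_2], [v_0,v_1,v_4], [v_0,v_2,v_6], [v_0,v_4,v_6]

so the chain groups are C_0 ≅ Z^7, C_1 ≅ Z^11, C_2 ≅ Z^4.

Boundary ∂_1: C_1 → C_0 is given by ∂[p,q] = [q] − [p].
This gives a 7×11 integer matrix of rank 6; reducing to Smith normal form yields diagonal entries (1,1,1,1,1,1).

Boundary ∂_2: C_2 → C_1 sends each 2-simplex [p,q,r] to [q,r] − [p,r] + [p,q]. For instance
  ∂[v_0,v_4,v_6] = [v_4,v_6] − [v_0,v_6] + [v_0,v_4],
  ∂[v_0,v_1,v_4] = [v_1,v_4] − [v_0,v_4] + [v_0,v_1].
As a 11×4 matrix over Z this has rank 4, with invariant factors (1,1,1,1).

From H_k ≅ ker(∂_k) / im(∂_{k+1}) we obtain:

  H_2: rank ker ∂_2 − rank ∂_3 = (4 − 4) − 0 = 0, and there is no ∂_3, so H_2 = 0.

H_2 ≅ 0.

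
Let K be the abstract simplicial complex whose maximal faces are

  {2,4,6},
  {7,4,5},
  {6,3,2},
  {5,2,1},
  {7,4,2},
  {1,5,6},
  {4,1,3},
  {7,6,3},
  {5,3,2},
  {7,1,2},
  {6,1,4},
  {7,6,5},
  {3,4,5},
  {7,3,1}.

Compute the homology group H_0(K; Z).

H_0 = Z.

Take the total order 1 < 2 < 3 < 4 < 5 < 6 < 7 on the vertex set. Then K (dimension 2) consists of the simplices:

  0-simplices (7): [1], [2], [3], [4], [5], [6], [7]
  1-simplices (21): [1,2], [1,3], [1,4], [1,5], [1,6], [1,7], [2,3], [2,4], [2,5], [2,6], [2,7], [3,4], [3,5], [3,6], [3,7], [4,5], [4,6], [4,7], [5,6], [5,7], [6,7]
  2-simplices (14): [1,2,5], [1,2,7], [1,3,4], [1,3,7], [1,4,6], [1,5,6], [2,3,5], [2,3,6], [2,4,6], [2,4,7], [3,4,5], [3,6,7], [4,5,7], [5,6,7]

giving chain groups C_0 ≅ Z^7, C_1 ≅ Z^21, C_2 ≅ Z^14.

∂_1: C_1 → C_0 sends each edge [p,q] (with p < q) to q − p. For instance
  ∂[2,5] = [5] − [2].
The 7×21 boundary matrix has rank 6 and Smith normal form diag(1,1,1,1,1,1).

Boundary ∂_2: C_2 → C_1 sends each 2-simplex [p,q,r] to [q,r] − [p,r] + [p,q]. For instance
  ∂[5,6,7] = [6,7] − [5,7] + [5,6],
  ∂[2,3,6] = [3,6] − [2,6] + [2,3].
As a 21×14 matrix over Z this has rank 13, with invariant factors (1,1,1,1,1,1,1,1,1,1,1,1,1).

Computing H_k = (kernel of ∂_k) / (image of ∂_{k+1}):

  H_0: rank C_0 − rank ∂_1 = 7 − 6 = 1, and the invariant factors of ∂_1 are all 1, so H_0 = Z.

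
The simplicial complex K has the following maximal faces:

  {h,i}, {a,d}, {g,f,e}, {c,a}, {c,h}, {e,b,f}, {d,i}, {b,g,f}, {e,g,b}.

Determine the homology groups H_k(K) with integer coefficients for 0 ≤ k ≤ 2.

Fix the vertex order a < b < c < d < e < f < g < h < i and write every simplex with vertices in increasing order. Then dim K = 2 and the simplices of K are:

  0-simplices (9): a, b, c, d, e, f, g, h, i
  1-simplices (11): ac, ad, be, bf, bg, ch, di, ef, eg, fg, hi
  2-simplices (4): bef, beg, bfg, efg

Hence C_0 ≅ Z^9, C_1 ≅ Z^11, C_2 ≅ Z^4.

∂_1: C_1 → C_0 maps an edge to its endpoints' difference, ∂[p,q] = q − p. For instance
  ∂hi = i − h.
The resulting 9×11 matrix has rank 7, and its Smith normal form has invariant factors (1,1,1,1,1,1,1).

Boundary ∂_2: C_2 → C_1 sends each 2-simplex [p,q,r] to [q,r] − [p,r] + [p,q]. For instance
  ∂beg = eg − bg + be,
  ∂bef = ef − bf + be.
As a 11×4 matrix over Z this has rank 3, with invariant factors (1,1,1).

Now H_k = ker ∂_k / im ∂_{k+1}, so:

  H_0: rank C_0 − rank ∂_1 = 9 − 7 = 2, and the invariant factors of ∂_1 are all 1, so H_0 = Z^2.
  H_1: rank ker ∂_1 − rank ∂_2 = (11 − 7) − 3 = 1, and the invariant factors of ∂_2 are all 1, so H_1 = Z.
  H_2: rank ker ∂_2 − rank ∂_3 = (4 − 3) − 0 = 1, and there is no ∂_3, so H_2 = Z.

As a check, the Euler characteristic is 9 − 11 + 4 = 2, which agrees with 2 − 1 + 1 = 2.

H_0 = Z^2,  H_1 = Z,  H_2 = Z.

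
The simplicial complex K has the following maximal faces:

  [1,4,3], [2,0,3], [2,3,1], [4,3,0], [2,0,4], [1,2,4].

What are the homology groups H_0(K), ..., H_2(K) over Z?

H_0 ≅ Z,  H_1 = 0,  H_2 ≅ Z.

Order the vertices as 0 < 1 < 2 < 3 < 4. Listing each simplex with vertices in this order, K has dimension 2 with simplices:

  0-simplices (5): [0], [1], [2], [3], [4]
  1-simplices (9): [0,2], [0,3], [0,4], [1,2], [1,3], [1,4], [2,3], [2,4], [3,4]
  2-simplices (6): [0,2,3], [0,2,4], [0,3,4], [1,2,3], [1,2,4], [1,3,4]

giving chain groups C_0 ≅ Z^5, C_1 ≅ Z^9, C_2 ≅ Z^6.

The boundary map ∂_1: C_1 → C_0 maps an edge to its endpoints' difference, ∂[p,q] = q − p. For instance
  ∂[0,2] = [2] − [0].
The 5×9 boundary matrix has rank 4 and Smith normal form diag(1,1,1,1).

∂_2: C_2 → C_1 sends each 2-simplex [p,q,r] to [q,r] − [p,r] + [p,q]. For instance
  ∂[1,2,3] = [2,3] − [1,3] + [1,2],
  ∂[0,2,4] = [2,4] − [0,4] + [0,2].
This gives a 9×6 integer matrix of rank 5; reducing to Smith normal form yields diagonal entries (1,1,1,1,1).

Reading off H_k = ker ∂_k / im ∂_{k+1}:

  H_0: rank C_0 − rank ∂_1 = 5 − 4 = 1, and the invariant factors of ∂_1 are all 1, so H_0 ≅ Z.
  H_1: rank ker ∂_1 − rank ∂_2 = (9 − 4) − 5 = 0, and the invariant factors of ∂_2 are all 1, so H_1 ≅ 0.
  H_2: rank ker ∂_2 − rank ∂_3 = (6 − 5) − 0 = 1, and there is no ∂_3, so H_2 ≅ Z.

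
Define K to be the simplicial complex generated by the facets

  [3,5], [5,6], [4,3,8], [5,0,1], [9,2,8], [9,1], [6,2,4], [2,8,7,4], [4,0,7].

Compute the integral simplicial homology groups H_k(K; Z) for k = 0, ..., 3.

Fix the vertex order 0 < 1 < 2 < 3 < 4 < 5 < 6 < 7 < 8 < 9 and write every simplex with vertices in increasing order. Then dim K = 3 and the simplices of K are:

  0-simplices (10): [0], [1], [2], [3], [4], [5], [6], [7], [8], [9]
  1-simplices (20): [0,1], [0,4], [0,5], [0,7], [1,5], [1,9], [2,4], [2,6], [2,7], [2,8], [2,9], [3,4], [3,5], [3,8], [4,6], [4,7], [4,8], [5,6], [7,8], [8,9]
  2-simplices (9): [0,1,5], [0,4,7], [2,4,6], [2,4,7], [2,4,8], [2,7,8], [2,8,9], [3,4,8], [4,7,8]
  3-simplices (1): [2,4,7,8]

giving chain groups C_0 ≅ Z^10, C_1 ≅ Z^20, C_2 ≅ Z^9, C_3 ≅ Z^1.

∂_1: C_1 → C_0 sends each edge [p,q] (with p < q) to q − p.
The resulting 10×20 matrix has rank 9, and its Smith normal form has invariant factors (1,1,1,1,1,1,1,1,1).

The boundary map ∂_2: C_2 → C_1 maps a triangle to the signed sum of its edges. For instance
  ∂[2,4,7] = [4,7] − [2,7] + [2,4],
  ∂[0,1,5] = [1,5] − [0,5] + [0,1].
The 20×9 boundary matrix has rank 8 and Smith normal form diag(1,1,1,1,1,1,1,1).

The boundary map ∂_3: C_3 → C_2 sends each 3-simplex σ to the alternating sum Σ_i (−1)^i (σ with its i-th vertex removed). For instance
  ∂[2,4,7,8] = [4,7,8] − [2,7,8] + [2,4,8] − [2,4,7].
The 9×1 boundary matrix has rank 1 and Smith normal form diag(1).

From H_k ≅ ker(∂_k) / im(∂_{k+1}) we obtain:

  H_0: rank C_0 − rank ∂_1 = 10 − 9 = 1, and the invariant factors of ∂_1 are all 1, so H_0 ≅ Z.
  H_1: rank ker ∂_1 − rank ∂_2 = (20 − 9) − 8 = 3, and the invariant factors of ∂_2 are all 1, so H_1 ≅ Z^3.
  H_2: rank ker ∂_2 − rank ∂_3 = (9 − 8) − 1 = 0, and the invariant factors of ∂_3 are all 1, so H_2 ≅ 0.
  H_3: rank ker ∂_3 − rank ∂_4 = (1 − 1) − 0 = 0, and there is no ∂_4, so H_3 ≅ 0.

H_0 = Z,  H_1 = Z^3,  H_2 = 0,  H_3 = 0.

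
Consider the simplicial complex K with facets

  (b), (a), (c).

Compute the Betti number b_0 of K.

Order the vertices as a < b < c. Listing each simplex with vertices in this order, K has dimension 0 with simplices:

  0-simplices (3): a, b, c

Hence C_0 ≅ Z^3.

Computing H_k = (kernel of ∂_k) / (image of ∂_{k+1}):

  H_0: rank C_0 − rank ∂_1 = 3 − 0 = 3, and there is no ∂_1, so H_0 = Z^3.

Hence the Betti numbers are b_0 = 3.

b_0 = 3.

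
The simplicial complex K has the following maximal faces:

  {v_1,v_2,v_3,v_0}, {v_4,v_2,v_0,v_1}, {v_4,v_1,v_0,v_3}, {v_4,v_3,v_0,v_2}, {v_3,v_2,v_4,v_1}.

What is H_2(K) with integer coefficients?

We work with the vertex ordering v_0 < v_1 < v_2 < v_3 < v_4. The simplices of K, each written with vertices in increasing order, are:

  0-simplices (5): [v_0], [v_1], [v_2], [v_3], [v_4]
  1-simplices (10): [v_0,v_1], [v_0,v_2], [v_0,v_3], [v_0,v_4], [v_1,v_2], [v_1,v_3], [v_1,v_4], [v_2,v_3], [v_2,v_4], [v_3,v_4]
  2-simplices (10): [v_0,v_1,v_2], [v_0,v_1,v_3], [v_0,v_1,v_4], [v_0,v_2,v_3], [v_0,v_2,v_4], [v_0,v_3,v_4], [v_1,v_2,v_3], [v_1,v_2,v_4], [v_1,v_3,v_4], [v_2,v_3,v_4]
  3-simplices (5): [v_0,v_1,v_2,v_3], [v_0,v_1,v_2,v_4], [v_0,v_1,v_3,v_4], [v_0,v_2,v_3,v_4], [v_1,v_2,v_3,v_4]

giving chain groups C_0 ≅ Z^5, C_1 ≅ Z^10, C_2 ≅ Z^10, C_3 ≅ Z^5.

The boundary map ∂_1: C_1 → C_0 maps an edge to its endpoints' difference, ∂[p,q] = q − p. For instance
  ∂[v_1,v_3] = [v_3] − [v_1].
The 5×10 boundary matrix has rank 4 and Smith normal form diag(1,1,1,1).

The boundary map ∂_2: C_2 → C_1 acts by ∂[p,q,r] = [q,r] − [p,r] + [p,q]. For instance
  ∂[v_0,v_1,v_3] = [v_1,v_3] − [v_0,v_3] + [v_0,v_1],
  ∂[v_0,v_3,v_4] = [v_3,v_4] − [v_0,v_4] + [v_0,v_3].
As a 10×10 matrix over Z this has rank 6, with invariant factors (1,1,1,1,1,1).

Boundary ∂_3: C_3 → C_2 sends each 3-simplex σ to the alternating sum Σ_i (−1)^i (σ with its i-th vertex removed). For instance
  ∂[v_1,v_2,v_3,v_4] = [v_2,v_3,v_4] − [v_1,v_3,v_4] + [v_1,v_2,v_4] − [v_1,v_2,v_3],
  ∂[v_0,v_2,v_3,v_4] = [v_2,v_3,v_4] − [v_0,v_3,v_4] + [v_0,v_2,v_4] − [v_0,v_2,v_3].
The 10×5 boundary matrix has rank 4 and Smith normal form diag(1,1,1,1).

Computing H_k = (kernel of ∂_k) / (image of ∂_{k+1}):

  H_2: rank ker ∂_2 − rank ∂_3 = (10 − 6) − 4 = 0, and the invariant factors of ∂_3 are all 1, so H_2 = 0.

H_2 = 0.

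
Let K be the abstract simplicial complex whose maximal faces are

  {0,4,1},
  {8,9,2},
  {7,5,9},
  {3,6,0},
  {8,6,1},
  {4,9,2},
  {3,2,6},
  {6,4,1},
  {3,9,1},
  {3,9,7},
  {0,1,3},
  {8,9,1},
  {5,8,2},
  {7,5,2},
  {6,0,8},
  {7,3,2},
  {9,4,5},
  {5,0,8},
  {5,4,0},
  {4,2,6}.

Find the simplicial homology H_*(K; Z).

Fix the vertex order 0 < 1 < 2 < 3 < 4 < 5 < 6 < 7 < 8 < 9 and write every simplex with vertices in increasing order. Then dim K = 2 and the simplices of K are:

  0-simplices (10): [0], [1], [2], [3], [4], [5], [6], [7], [8], [9]
  1-simplices (30): (30 of them)
  2-simplices (20): (20 of them)

giving chain groups C_0 ≅ Z^10, C_1 ≅ Z^30, C_2 ≅ Z^20.

∂_1: C_1 → C_0 sends each edge [p,q] (with p < q) to q − p.
The 10×30 boundary matrix has rank 9 and Smith normal form diag(1,1,1,1,1,1,1,1,1).

Boundary ∂_2: C_2 → C_1 acts by ∂[p,q,r] = [q,r] − [p,r] + [p,q]. For instance
  ∂[0,4,5] = [4,5] − [0,5] + [0,4],
  ∂[2,3,6] = [3,6] − [2,6] + [2,3].
The resulting 30×20 matrix has rank 20, and its Smith normal form has invariant factors (1,1,1,1,1,1,1,1,1,1,1,1,1,1,1,1,1,1,1,2).

Reading off H_k = ker ∂_k / im ∂_{k+1}:

  H_0: rank C_0 − rank ∂_1 = 10 − 9 = 1, and the invariant factors of ∂_1 are all 1, so H_0 = Z.
  H_1: rank ker ∂_1 − rank ∂_2 = (30 − 9) − 20 = 1, and ∂_2 has invariant factor 2 > 1, so H_1 = Z ⊕ Z/2.
  H_2: rank ker ∂_2 − rank ∂_3 = (20 − 20) − 0 = 0, and there is no ∂_3, so H_2 = 0.

H_0 = Z,  H_1 = Z ⊕ Z/2,  H_2 = 0.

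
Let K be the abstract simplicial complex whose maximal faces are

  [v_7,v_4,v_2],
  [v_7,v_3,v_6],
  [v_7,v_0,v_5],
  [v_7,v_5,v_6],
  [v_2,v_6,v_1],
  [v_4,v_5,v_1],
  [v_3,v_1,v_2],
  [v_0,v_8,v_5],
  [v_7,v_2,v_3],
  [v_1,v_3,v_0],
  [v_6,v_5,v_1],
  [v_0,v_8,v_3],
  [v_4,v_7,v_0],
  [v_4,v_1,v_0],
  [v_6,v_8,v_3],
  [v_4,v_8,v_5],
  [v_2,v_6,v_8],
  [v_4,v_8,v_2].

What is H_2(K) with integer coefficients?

H_2 = 0.

Order the vertices as v_0 < v_1 < v_2 < v_3 < v_4 < v_5 < v_6 < v_7 < v_8. Listing each simplex with vertices in this order, K has dimension 2 with simplices:

  0-simplices (9): [v_0], [v_1], [v_2], [v_3], [v_4], [v_5], [v_6], [v_7], [v_8]
  1-simplices (27): (27 of them)
  2-simplices (18): (18 of them)

Hence C_0 ≅ Z^9, C_1 ≅ Z^27, C_2 ≅ Z^18.

Boundary ∂_1: C_1 → C_0 sends each edge [p,q] (with p < q) to q − p. For instance
  ∂[v_5,v_6] = [v_6] − [v_5].
The 9×27 boundary matrix has rank 8 and Smith normal form diag(1,1,1,1,1,1,1,1).

The boundary map ∂_2: C_2 → C_1 sends each 2-simplex [p,q,r] to [q,r] − [p,r] + [p,q]. For instance
  ∂[v_1,v_2,v_6] = [v_2,v_6] − [v_1,v_6] + [v_1,v_2],
  ∂[v_4,v_5,v_8] = [v_5,v_8] − [v_4,v_8] + [v_4,v_5].
As a 27×18 matrix over Z this has rank 18, with invariant factors (1,1,1,1,1,1,1,1,1,1,1,1,1,1,1,1,1,2).

Reading off H_k = ker ∂_k / im ∂_{k+1}:

  H_2: rank ker ∂_2 − rank ∂_3 = (18 − 18) − 0 = 0, and there is no ∂_3, so H_2 ≅ 0.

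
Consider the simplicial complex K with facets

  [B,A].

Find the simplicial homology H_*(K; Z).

K has 2 vertices, 1 edge.
rank ∂_0 = 0, rank ∂_1 = 1 ⇒ b_0 = 2 − 0 − 1 = 1; all invariant factors of ∂_1 are 1 so no torsion. So H_0 ≅ Z.
rank ∂_1 = 1, rank ∂_2 = 0 ⇒ b_1 = 1 − 1 − 0 = 0. So H_1 ≅ 0.

H_0 = Z,  H_1 = 0.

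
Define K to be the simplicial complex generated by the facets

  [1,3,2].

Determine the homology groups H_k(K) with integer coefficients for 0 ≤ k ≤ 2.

H_0 ≅ Z,  H_1 = 0,  H_2 = 0.

Fix the vertex order 1 < 2 < 3 and write every simplex with vertices in increasing order. Then dim K = 2 and the simplices of K are:

  0-simplices (3): [1], [2], [3]
  1-simplices (3): [1,2], [1,3], [2,3]
  2-simplices (1): [1,2,3]

Hence C_0 ≅ Z^3, C_1 ≅ Z^3, C_2 ≅ Z^1.

∂_1: C_1 → C_0 sends each edge [p,q] (with p < q) to q − p.
The 3×3 boundary matrix has rank 2 and Smith normal form diag(1,1).

∂_2: C_2 → C_1 sends each 2-simplex [p,q,r] to [q,r] − [p,r] + [p,q]. For instance
  ∂[1,2,3] = [2,3] − [1,3] + [1,2].
As a 3×1 matrix over Z this has rank 1, with invariant factors (1).

From H_k ≅ ker(∂_k) / im(∂_{k+1}) we obtain:

  H_0: rank C_0 − rank ∂_1 = 3 − 2 = 1, and the invariant factors of ∂_1 are all 1, so H_0 ≅ Z.
  H_1: rank ker ∂_1 − rank ∂_2 = (3 − 2) − 1 = 0, and the invariant factors of ∂_2 are all 1, so H_1 ≅ 0.
  H_2: rank ker ∂_2 − rank ∂_3 = (1 − 1) − 0 = 0, and there is no ∂_3, so H_2 ≅ 0.

As a check, the Euler characteristic is 3 − 3 + 1 = 1, which agrees with 1 − 0 + 0 = 1.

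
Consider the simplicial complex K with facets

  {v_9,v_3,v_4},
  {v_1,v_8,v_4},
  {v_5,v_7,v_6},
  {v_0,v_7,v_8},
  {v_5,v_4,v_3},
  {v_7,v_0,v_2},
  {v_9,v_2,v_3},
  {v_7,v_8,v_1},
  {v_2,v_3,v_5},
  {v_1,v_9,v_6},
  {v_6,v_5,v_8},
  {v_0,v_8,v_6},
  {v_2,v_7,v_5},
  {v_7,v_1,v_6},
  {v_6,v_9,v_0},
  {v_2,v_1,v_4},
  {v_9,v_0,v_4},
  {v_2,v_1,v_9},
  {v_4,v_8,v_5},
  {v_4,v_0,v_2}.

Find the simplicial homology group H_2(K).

Fix the vertex order v_0 < v_1 < v_2 < v_3 < v_4 < v_5 < v_6 < v_7 < v_8 < v_9 and write every simplex with vertices in increasing order. Then dim K = 2 and the simplices of K are:

  0-simplices (10): [v_0], [v_1], [v_2], [v_3], [v_4], [v_5], [v_6], [v_7], [v_8], [v_9]
  1-simplices (30): (30 of them)
  2-simplices (20): (20 of them)

so the chain groups are C_0 ≅ Z^10, C_1 ≅ Z^30, C_2 ≅ Z^20.

Boundary ∂_1: C_1 → C_0 is given by ∂[p,q] = [q] − [p]. For instance
  ∂[v_6,v_9] = [v_9] − [v_6].
As a 10×30 matrix over Z this has rank 9, with invariant factors (1,1,1,1,1,1,1,1,1).

∂_2: C_2 → C_1 maps a triangle to the signed sum of its edges. For instance
  ∂[v_3,v_4,v_9] = [v_4,v_9] − [v_3,v_9] + [v_3,v_4],
  ∂[v_5,v_6,v_7] = [v_6,v_7] − [v_5,v_7] + [v_5,v_6].
The 30×20 boundary matrix has rank 20 and Smith normal form diag(1,1,1,1,1,1,1,1,1,1,1,1,1,1,1,1,1,1,1,2).

Computing H_k = (kernel of ∂_k) / (image of ∂_{k+1}):

  H_2: rank ker ∂_2 − rank ∂_3 = (20 − 20) − 0 = 0, and there is no ∂_3, so H_2 = 0.

H_2 = 0.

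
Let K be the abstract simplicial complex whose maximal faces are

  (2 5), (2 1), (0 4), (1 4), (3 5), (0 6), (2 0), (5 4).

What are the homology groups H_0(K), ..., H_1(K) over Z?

K has 7 vertices, 8 edges.
rank ∂_0 = 0, rank ∂_1 = 6 ⇒ b_0 = 7 − 0 − 6 = 1; all invariant factors of ∂_1 are 1 so no torsion. So H_0 = Z.
rank ∂_1 = 6, rank ∂_2 = 0 ⇒ b_1 = 8 − 6 − 0 = 2. So H_1 = Z^2.

H_0 = Z,  H_1 = Z^2.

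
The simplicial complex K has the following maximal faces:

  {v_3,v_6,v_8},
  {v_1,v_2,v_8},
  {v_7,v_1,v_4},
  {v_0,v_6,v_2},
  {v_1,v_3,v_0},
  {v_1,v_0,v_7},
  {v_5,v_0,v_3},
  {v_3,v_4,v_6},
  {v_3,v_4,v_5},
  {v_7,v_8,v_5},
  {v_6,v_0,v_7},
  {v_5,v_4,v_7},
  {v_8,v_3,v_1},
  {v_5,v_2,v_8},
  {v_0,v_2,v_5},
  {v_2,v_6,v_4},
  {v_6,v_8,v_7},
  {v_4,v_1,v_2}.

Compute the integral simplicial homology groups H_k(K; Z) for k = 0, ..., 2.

H_0 = Z,  H_1 = Z^2,  H_2 = Z.

Order the vertices as v_0 < v_1 < v_2 < v_3 < v_4 < v_5 < v_6 < v_7 < v_8. Listing each simplex with vertices in this order, K has dimension 2 with simplices:

  0-simplices (9): [v_0], [v_1], [v_2], [v_3], [v_4], [v_5], [v_6], [v_7], [v_8]
  1-simplices (27): (27 of them)
  2-simplices (18): (18 of them)

Hence C_0 ≅ Z^9, C_1 ≅ Z^27, C_2 ≅ Z^18.

∂_1: C_1 → C_0 is given by ∂[p,q] = [q] − [p]. For instance
  ∂[v_2,v_6] = [v_6] − [v_2].
As a 9×27 matrix over Z this has rank 8, with invariant factors (1,1,1,1,1,1,1,1).

Boundary ∂_2: C_2 → C_1 sends each 2-simplex [p,q,r] to [q,r] − [p,r] + [p,q]. For instance
  ∂[v_5,v_7,v_8] = [v_7,v_8] − [v_5,v_8] + [v_5,v_7],
  ∂[v_0,v_3,v_5] = [v_3,v_5] − [v_0,v_5] + [v_0,v_3].
This gives a 27×18 integer matrix of rank 17; reducing to Smith normal form yields diagonal entries (1,1,1,1,1,1,1,1,1,1,1,1,1,1,1,1,1).

Computing H_k = (kernel of ∂_k) / (image of ∂_{k+1}):

  H_0: rank C_0 − rank ∂_1 = 9 − 8 = 1, and the invariant factors of ∂_1 are all 1, so H_0 = Z.
  H_1: rank ker ∂_1 − rank ∂_2 = (27 − 8) − 17 = 2, and the invariant factors of ∂_2 are all 1, so H_1 = Z^2.
  H_2: rank ker ∂_2 − rank ∂_3 = (18 − 17) − 0 = 1, and there is no ∂_3, so H_2 = Z.

As a check, the Euler characteristic is 9 − 27 + 18 = 0, which agrees with 1 − 2 + 1 = 0.
(K is a triangulation of the torus T^2.)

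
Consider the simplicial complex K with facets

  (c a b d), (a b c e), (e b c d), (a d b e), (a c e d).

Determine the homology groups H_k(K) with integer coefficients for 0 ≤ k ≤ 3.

We work with the vertex ordering a < b < c < d < e. The simplices of K, each written with vertices in increasing order, are:

  0-simplices (5): a, b, c, d, e
  1-simplices (10): ab, ac, ad, ae, bc, bd, be, cd, ce, de
  2-simplices (10): abc, abd, abe, acd, ace, ade, bcd, bce, bde, cde
  3-simplices (5): abcd, abce, abde, acde, bcde

giving chain groups C_0 ≅ Z^5, C_1 ≅ Z^10, C_2 ≅ Z^10, C_3 ≅ Z^5.

∂_1: C_1 → C_0 is given by ∂[p,q] = [q] − [p].
This gives a 5×10 integer matrix of rank 4; reducing to Smith normal form yields diagonal entries (1,1,1,1).

Boundary ∂_2: C_2 → C_1 acts by ∂[p,q,r] = [q,r] − [p,r] + [p,q]. For instance
  ∂acd = cd − ad + ac,
  ∂bcd = cd − bd + bc.
The 10×10 boundary matrix has rank 6 and Smith normal form diag(1,1,1,1,1,1).

∂_3: C_3 → C_2 sends each 3-simplex σ to the alternating sum Σ_i (−1)^i (σ with its i-th vertex removed). For instance
  ∂acde = cde − ade + ace − acd,
  ∂abde = bde − ade + abe − abd.
As a 10×5 matrix over Z this has rank 4, with invariant factors (1,1,1,1).

From H_k ≅ ker(∂_k) / im(∂_{k+1}) we obtain:

  H_0: rank C_0 − rank ∂_1 = 5 − 4 = 1, and the invariant factors of ∂_1 are all 1, so H_0 ≅ Z.
  H_1: rank ker ∂_1 − rank ∂_2 = (10 − 4) − 6 = 0, and the invariant factors of ∂_2 are all 1, so H_1 ≅ 0.
  H_2: rank ker ∂_2 − rank ∂_3 = (10 − 6) − 4 = 0, and the invariant factors of ∂_3 are all 1, so H_2 ≅ 0.
  H_3: rank ker ∂_3 − rank ∂_4 = (5 − 4) − 0 = 1, and there is no ∂_4, so H_3 ≅ Z.

As a check, the Euler characteristic is 5 − 10 + 10 − 5 = 0, which agrees with 1 − 0 + 0 − 1 = 0.

H_0 ≅ Z,  H_1 = 0,  H_2 = 0,  H_3 ≅ Z.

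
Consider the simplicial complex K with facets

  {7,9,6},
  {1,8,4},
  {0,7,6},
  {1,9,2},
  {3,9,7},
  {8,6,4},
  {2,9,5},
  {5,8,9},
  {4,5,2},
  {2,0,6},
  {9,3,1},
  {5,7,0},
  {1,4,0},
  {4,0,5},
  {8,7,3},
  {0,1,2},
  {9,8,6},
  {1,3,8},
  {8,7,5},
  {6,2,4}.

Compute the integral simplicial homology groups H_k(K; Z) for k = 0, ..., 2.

Take the total order 0 < 1 < 2 < 3 < 4 < 5 < 6 < 7 < 8 < 9 on the vertex set. Then K (dimension 2) consists of the simplices:

  0-simplices (10): [0], [1], [2], [3], [4], [5], [6], [7], [8], [9]
  1-simplices (30): (30 of them)
  2-simplices (20): (20 of them)

Hence C_0 ≅ Z^10, C_1 ≅ Z^30, C_2 ≅ Z^20.

The boundary map ∂_1: C_1 → C_0 sends each edge [p,q] (with p < q) to q − p.
The 10×30 boundary matrix has rank 9 and Smith normal form diag(1,1,1,1,1,1,1,1,1).

The boundary map ∂_2: C_2 → C_1 sends each 2-simplex [p,q,r] to [q,r] − [p,r] + [p,q]. For instance
  ∂[5,7,8] = [7,8] − [5,8] + [5,7],
  ∂[0,6,7] = [6,7] − [0,7] + [0,6].
The resulting 30×20 matrix has rank 20, and its Smith normal form has invariant factors (1,1,1,1,1,1,1,1,1,1,1,1,1,1,1,1,1,1,1,2).

Reading off H_k = ker ∂_k / im ∂_{k+1}:

  H_0: rank C_0 − rank ∂_1 = 10 − 9 = 1, and the invariant factors of ∂_1 are all 1, so H_0 = Z.
  H_1: rank ker ∂_1 − rank ∂_2 = (30 − 9) − 20 = 1, and ∂_2 has invariant factor 2 > 1, so H_1 = Z ⊕ Z/2.
  H_2: rank ker ∂_2 − rank ∂_3 = (20 − 20) − 0 = 0, and there is no ∂_3, so H_2 = 0.

As a check, the Euler characteristic is 10 − 30 + 20 = 0, which agrees with 1 − 1 + 0 = 0.

H_0 ≅ Z,  H_1 ≅ Z ⊕ Z/2,  H_2 = 0.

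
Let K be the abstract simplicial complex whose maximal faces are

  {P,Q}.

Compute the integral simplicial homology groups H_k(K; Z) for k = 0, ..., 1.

Fix the vertex order P < Q and write every simplex with vertices in increasing order. Then dim K = 1 and the simplices of K are:

  0-simplices (2): P, Q
  1-simplices (1): PQ

so the chain groups are C_0 ≅ Z^2, C_1 ≅ Z^1.

Boundary ∂_1: C_1 → C_0 maps an edge to its endpoints' difference, ∂[p,q] = q − p.
The 2×1 boundary matrix has rank 1 and Smith normal form diag(1).

Reading off H_k = ker ∂_k / im ∂_{k+1}:

  H_0: rank C_0 − rank ∂_1 = 2 − 1 = 1, and the invariant factors of ∂_1 are all 1, so H_0 ≅ Z.
  H_1: rank ker ∂_1 − rank ∂_2 = (1 − 1) − 0 = 0, and there is no ∂_2, so H_1 ≅ 0.

H_0 ≅ Z,  H_1 = 0.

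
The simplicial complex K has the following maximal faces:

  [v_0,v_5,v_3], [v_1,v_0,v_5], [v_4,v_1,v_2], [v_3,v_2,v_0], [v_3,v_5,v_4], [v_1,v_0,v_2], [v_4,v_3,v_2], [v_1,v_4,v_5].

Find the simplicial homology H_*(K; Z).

Fix the vertex order v_0 < v_1 < v_2 < v_3 < v_4 < v_5 and write every simplex with vertices in increasing order. Then dim K = 2 and the simplices of K are:

  0-simplices (6): [v_0], [v_1], [v_2], [v_3], [v_4], [v_5]
  1-simplices (12): [v_0,v_1], [v_0,v_2], [v_0,v_3], [v_0,v_5], [v_1,v_2], [v_1,v_4], [v_1,v_5], [v_2,v_3], [v_2,v_4], [v_3,v_4], [v_3,v_5], [v_4,v_5]
  2-simplices (8): [v_0,v_1,v_2], [v_0,v_1,v_5], [v_0,v_2,v_3], [v_0,v_3,v_5], [v_1,v_2,v_4], [v_1,v_4,v_5], [v_2,v_3,v_4], [v_3,v_4,v_5]

Hence C_0 ≅ Z^6, C_1 ≅ Z^12, C_2 ≅ Z^8.

The boundary map ∂_1: C_1 → C_0 is given by ∂[p,q] = [q] − [p]. For instance
  ∂[v_2,v_3] = [v_3] − [v_2].
The resulting 6×12 matrix has rank 5, and its Smith normal form has invariant factors (1,1,1,1,1).

Boundary ∂_2: C_2 → C_1 maps a triangle to the signed sum of its edges. For instance
  ∂[v_2,v_3,v_4] = [v_3,v_4] − [v_2,v_4] + [v_2,v_3],
  ∂[v_0,v_2,v_3] = [v_2,v_3] − [v_0,v_3] + [v_0,v_2].
As a 12×8 matrix over Z this has rank 7, with invariant factors (1,1,1,1,1,1,1).

Computing H_k = (kernel of ∂_k) / (image of ∂_{k+1}):

  H_0: rank C_0 − rank ∂_1 = 6 − 5 = 1, and the invariant factors of ∂_1 are all 1, so H_0 ≅ Z.
  H_1: rank ker ∂_1 − rank ∂_2 = (12 − 5) − 7 = 0, and the invariant factors of ∂_2 are all 1, so H_1 ≅ 0.
  H_2: rank ker ∂_2 − rank ∂_3 = (8 − 7) − 0 = 1, and there is no ∂_3, so H_2 ≅ Z.

As a check, the Euler characteristic is 6 − 12 + 8 = 2, which agrees with 1 − 0 + 1 = 2.

H_0 = Z,  H_1 = 0,  H_2 = Z.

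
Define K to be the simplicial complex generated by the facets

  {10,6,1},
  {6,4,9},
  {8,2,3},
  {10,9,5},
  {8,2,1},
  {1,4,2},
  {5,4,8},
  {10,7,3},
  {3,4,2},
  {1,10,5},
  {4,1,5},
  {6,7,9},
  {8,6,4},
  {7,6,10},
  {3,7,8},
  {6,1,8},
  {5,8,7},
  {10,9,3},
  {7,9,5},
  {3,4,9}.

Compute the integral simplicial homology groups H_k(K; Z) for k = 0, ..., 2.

H_0 = Z,  H_1 = Z ⊕ Z/2Z,  H_2 = 0.

Take the total order 1 < 2 < 3 < 4 < 5 < 6 < 7 < 8 < 9 < 10 on the vertex set. Then K (dimension 2) consists of the simplices:

  0-simplices (10): [1], [2], [3], [4], [5], [6], [7], [8], [9], [10]
  1-simplices (30): (30 of them)
  2-simplices (20): (20 of them)

so the chain groups are C_0 ≅ Z^10, C_1 ≅ Z^30, C_2 ≅ Z^20.

Boundary ∂_1: C_1 → C_0 is given by ∂[p,q] = [q] − [p].
As a 10×30 matrix over Z this has rank 9, with invariant factors (1,1,1,1,1,1,1,1,1).

Boundary ∂_2: C_2 → C_1 acts by ∂[p,q,r] = [q,r] − [p,r] + [p,q]. For instance
  ∂[1,2,4] = [2,4] − [1,4] + [1,2],
  ∂[3,4,9] = [4,9] − [3,9] + [3,4].
As a 30×20 matrix over Z this has rank 20, with invariant factors (1,1,1,1,1,1,1,1,1,1,1,1,1,1,1,1,1,1,1,2).

Computing H_k = (kernel of ∂_k) / (image of ∂_{k+1}):

  H_0: rank C_0 − rank ∂_1 = 10 − 9 = 1, and the invariant factors of ∂_1 are all 1, so H_0 = Z.
  H_1: rank ker ∂_1 − rank ∂_2 = (30 − 9) − 20 = 1, and ∂_2 has invariant factor 2 > 1, so H_1 = Z ⊕ Z/2Z.
  H_2: rank ker ∂_2 − rank ∂_3 = (20 − 20) − 0 = 0, and there is no ∂_3, so H_2 = 0.

As a check, the Euler characteristic is 10 − 30 + 20 = 0, which agrees with 1 − 1 + 0 = 0.
(K is a triangulation of the Klein bottle.)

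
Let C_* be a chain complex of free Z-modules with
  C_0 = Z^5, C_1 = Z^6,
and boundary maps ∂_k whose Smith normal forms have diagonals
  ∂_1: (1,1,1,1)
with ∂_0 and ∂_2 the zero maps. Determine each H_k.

H_0: b_0 = 5 − 0 − 4 = 1; torsion from ∂_1 factors > 1: none. So H_0 = Z.
H_1: b_1 = 6 − 4 − 0 = 2; torsion from ∂_2 factors > 1: none. So H_1 = Z^2.

H_0 = Z,  H_1 = Z^2.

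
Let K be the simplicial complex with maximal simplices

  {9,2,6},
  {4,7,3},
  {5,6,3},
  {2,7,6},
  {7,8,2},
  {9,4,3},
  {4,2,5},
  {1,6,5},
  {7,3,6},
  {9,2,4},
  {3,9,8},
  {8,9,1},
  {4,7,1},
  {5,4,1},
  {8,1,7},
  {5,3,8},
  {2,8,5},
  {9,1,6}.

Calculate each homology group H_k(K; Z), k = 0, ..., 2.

H_0 ≅ Z,  H_1 ≅ Z^2,  H_2 ≅ Z.

We work with the vertex ordering 1 < 2 < 3 < 4 < 5 < 6 < 7 < 8 < 9. The simplices of K, each written with vertices in increasing order, are:

  0-simplices (9): [1], [2], [3], [4], [5], [6], [7], [8], [9]
  1-simplices (27): (27 of them)
  2-simplices (18): [1,4,5], [1,4,7], [1,5,6], [1,6,9], [1,7,8], [1,8,9], [2,4,5], [2,4,9], [2,5,8], [2,6,7], [2,6,9], [2,7,8], [3,4,7], [3,4,9], [3,5,6], [3,5,8], [3,6,7], [3,8,9]

Hence C_0 ≅ Z^9, C_1 ≅ Z^27, C_2 ≅ Z^18.

The boundary map ∂_1: C_1 → C_0 is given by ∂[p,q] = [q] − [p].
The 9×27 boundary matrix has rank 8 and Smith normal form diag(1,1,1,1,1,1,1,1).

The boundary map ∂_2: C_2 → C_1 maps a triangle to the signed sum of its edges. For instance
  ∂[1,4,5] = [4,5] − [1,5] + [1,4],
  ∂[1,4,7] = [4,7] − [1,7] + [1,4].
The 27×18 boundary matrix has rank 17 and Smith normal form diag(1,1,1,1,1,1,1,1,1,1,1,1,1,1,1,1,1).

From H_k ≅ ker(∂_k) / im(∂_{k+1}) we obtain:

  H_0: rank C_0 − rank ∂_1 = 9 − 8 = 1, and the invariant factors of ∂_1 are all 1, so H_0 ≅ Z.
  H_1: rank ker ∂_1 − rank ∂_2 = (27 − 8) − 17 = 2, and the invariant factors of ∂_2 are all 1, so H_1 ≅ Z^2.
  H_2: rank ker ∂_2 − rank ∂_3 = (18 − 17) − 0 = 1, and there is no ∂_3, so H_2 ≅ Z.

As a check, the Euler characteristic is 9 − 27 + 18 = 0, which agrees with 1 − 2 + 1 = 0.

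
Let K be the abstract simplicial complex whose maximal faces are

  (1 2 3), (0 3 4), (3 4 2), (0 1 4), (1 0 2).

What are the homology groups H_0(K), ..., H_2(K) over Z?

Take the total order 0 < 1 < 2 < 3 < 4 on the vertex set. Then K (dimension 2) consists of the simplices:

  0-simplices (5): [0], [1], [2], [3], [4]
  1-simplices (10): [0,1], [0,2], [0,3], [0,4], [1,2], [1,3], [1,4], [2,3], [2,4], [3,4]
  2-simplices (5): [0,1,2], [0,1,4], [0,3,4], [1,2,3], [2,3,4]

so the chain groups are C_0 ≅ Z^5, C_1 ≅ Z^10, C_2 ≅ Z^5.

Boundary ∂_1: C_1 → C_0 is given by ∂[p,q] = [q] − [p]. For instance
  ∂[0,1] = [1] − [0].
The 5×10 boundary matrix has rank 4 and Smith normal form diag(1,1,1,1).

The boundary map ∂_2: C_2 → C_1 acts by ∂[p,q,r] = [q,r] − [p,r] + [p,q]. For instance
  ∂[2,3,4] = [3,4] − [2,4] + [2,3],
  ∂[0,1,2] = [1,2] − [0,2] + [0,1].
The 10×5 boundary matrix has rank 5 and Smith normal form diag(1,1,1,1,1).

Now H_k = ker ∂_k / im ∂_{k+1}, so:

  H_0: rank C_0 − rank ∂_1 = 5 − 4 = 1, and the invariant factors of ∂_1 are all 1, so H_0 = Z.
  H_1: rank ker ∂_1 − rank ∂_2 = (10 − 4) − 5 = 1, and the invariant factors of ∂_2 are all 1, so H_1 = Z.
  H_2: rank ker ∂_2 − rank ∂_3 = (5 − 5) − 0 = 0, and there is no ∂_3, so H_2 = 0.

As a check, the Euler characteristic is 5 − 10 + 5 = 0, which agrees with 1 − 1 + 0 = 0.
(K is a triangulation of the Möbius band.)

H_0 ≅ Z,  H_1 ≅ Z,  H_2 = 0.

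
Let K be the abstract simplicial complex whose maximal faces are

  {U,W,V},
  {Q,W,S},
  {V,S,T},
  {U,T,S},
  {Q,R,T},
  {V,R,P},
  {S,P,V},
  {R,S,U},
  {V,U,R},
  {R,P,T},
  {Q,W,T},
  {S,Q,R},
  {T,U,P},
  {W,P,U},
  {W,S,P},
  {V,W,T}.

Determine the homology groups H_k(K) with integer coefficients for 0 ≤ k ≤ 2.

H_0 = Z,  H_1 = Z^2,  H_2 = Z.

Order the vertices as P < Q < R < S < T < U < V < W. Listing each simplex with vertices in this order, K has dimension 2 with simplices:

  0-simplices (8): P, Q, R, S, T, U, V, W
  1-simplices (24): PR, PS, PT, PU, PV, PW, QR, QS, QT, QW, RS, RT, RU, RV, ST, SU, SV, SW, TU, TV, TW, UV, UW, VW
  2-simplices (16): PRT, PRV, PSV, PSW, PTU, PUW, QRS, QRT, QSW, QTW, RSU, RUV, STU, STV, TVW, UVW

giving chain groups C_0 ≅ Z^8, C_1 ≅ Z^24, C_2 ≅ Z^16.

The boundary map ∂_1: C_1 → C_0 sends each edge [p,q] (with p < q) to q − p. For instance
  ∂PT = T − P.
This gives a 8×24 integer matrix of rank 7; reducing to Smith normal form yields diagonal entries (1,1,1,1,1,1,1).

The boundary map ∂_2: C_2 → C_1 acts by ∂[p,q,r] = [q,r] − [p,r] + [p,q]. For instance
  ∂PUW = UW − PW + PU,
  ∂QRT = RT − QT + QR.
The 24×16 boundary matrix has rank 15 and Smith normal form diag(1,1,1,1,1,1,1,1,1,1,1,1,1,1,1).

Reading off H_k = ker ∂_k / im ∂_{k+1}:

  H_0: rank C_0 − rank ∂_1 = 8 − 7 = 1, and the invariant factors of ∂_1 are all 1, so H_0 ≅ Z.
  H_1: rank ker ∂_1 − rank ∂_2 = (24 − 7) − 15 = 2, and the invariant factors of ∂_2 are all 1, so H_1 ≅ Z^2.
  H_2: rank ker ∂_2 − rank ∂_3 = (16 − 15) − 0 = 1, and there is no ∂_3, so H_2 ≅ Z.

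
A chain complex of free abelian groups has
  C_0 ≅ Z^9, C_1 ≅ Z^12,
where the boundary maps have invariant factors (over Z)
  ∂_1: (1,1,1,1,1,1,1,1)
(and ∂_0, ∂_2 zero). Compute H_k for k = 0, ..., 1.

H_0: b_0 = 9 − 0 − 8 = 1; torsion from ∂_1 factors > 1: none. So H_0 = Z.
H_1: b_1 = 12 − 8 − 0 = 4; torsion from ∂_2 factors > 1: none. So H_1 = Z^4.

H_0 = Z,  H_1 = Z^4.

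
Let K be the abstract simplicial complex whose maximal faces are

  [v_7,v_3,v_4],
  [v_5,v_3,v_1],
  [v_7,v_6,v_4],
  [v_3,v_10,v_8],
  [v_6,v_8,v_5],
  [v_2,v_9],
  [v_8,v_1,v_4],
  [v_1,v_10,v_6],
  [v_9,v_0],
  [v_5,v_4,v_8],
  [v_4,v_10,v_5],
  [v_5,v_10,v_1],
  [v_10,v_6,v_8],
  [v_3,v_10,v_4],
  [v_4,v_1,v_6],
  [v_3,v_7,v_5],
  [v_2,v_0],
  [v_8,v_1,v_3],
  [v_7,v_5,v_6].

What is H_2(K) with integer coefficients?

H_2 = Z.

Take the total order v_0 < v_1 < v_2 < v_3 < v_4 < v_5 < v_6 < v_7 < v_8 < v_9 < v_10 on the vertex set. Then K (dimension 2) consists of the simplices:

  0-simplices (11): [v_0], [v_1], [v_2], [v_3], [v_4], [v_5], [v_6], [v_7], [v_8], [v_9], [v_10]
  1-simplices (27): (27 of them)
  2-simplices (16): (16 of them)

Hence C_0 ≅ Z^11, C_1 ≅ Z^27, C_2 ≅ Z^16.

∂_1: C_1 → C_0 sends each edge [p,q] (with p < q) to q − p.
This gives a 11×27 integer matrix of rank 9; reducing to Smith normal form yields diagonal entries (1,1,1,1,1,1,1,1,1).

The boundary map ∂_2: C_2 → C_1 acts by ∂[p,q,r] = [q,r] − [p,r] + [p,q]. For instance
  ∂[v_4,v_5,v_10] = [v_5,v_10] − [v_4,v_10] + [v_4,v_5],
  ∂[v_4,v_6,v_7] = [v_6,v_7] − [v_4,v_7] + [v_4,v_6].
As a 27×16 matrix over Z this has rank 15, with invariant factors (1,1,1,1,1,1,1,1,1,1,1,1,1,1,1).

Now H_k = ker ∂_k / im ∂_{k+1}, so:

  H_2: rank ker ∂_2 − rank ∂_3 = (16 − 15) − 0 = 1, and there is no ∂_3, so H_2 ≅ Z.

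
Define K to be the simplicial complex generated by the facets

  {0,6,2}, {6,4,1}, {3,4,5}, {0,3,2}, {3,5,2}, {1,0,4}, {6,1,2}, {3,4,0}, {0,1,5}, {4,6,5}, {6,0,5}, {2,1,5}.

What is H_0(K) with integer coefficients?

We work with the vertex ordering 0 < 1 < 2 < 3 < 4 < 5 < 6. The simplices of K, each written with vertices in increasing order, are:

  0-simplices (7): [0], [1], [2], [3], [4], [5], [6]
  1-simplices (18): [0,1], [0,2], [0,3], [0,4], [0,5], [0,6], [1,2], [1,4], [1,5], [1,6], [2,3], [2,5], [2,6], [3,4], [3,5], [4,5], [4,6], [5,6]
  2-simplices (12): [0,1,4], [0,1,5], [0,2,3], [0,2,6], [0,3,4], [0,5,6], [1,2,5], [1,2,6], [1,4,6], [2,3,5], [3,4,5], [4,5,6]

Hence C_0 ≅ Z^7, C_1 ≅ Z^18, C_2 ≅ Z^12.

Boundary ∂_1: C_1 → C_0 maps an edge to its endpoints' difference, ∂[p,q] = q − p.
The resulting 7×18 matrix has rank 6, and its Smith normal form has invariant factors (1,1,1,1,1,1).

∂_2: C_2 → C_1 sends each 2-simplex [p,q,r] to [q,r] − [p,r] + [p,q]. For instance
  ∂[3,4,5] = [4,5] − [3,5] + [3,4],
  ∂[1,2,6] = [2,6] − [1,6] + [1,2].
The resulting 18×12 matrix has rank 12, and its Smith normal form has invariant factors (1,1,1,1,1,1,1,1,1,1,1,2).

From H_k ≅ ker(∂_k) / im(∂_{k+1}) we obtain:

  H_0: rank C_0 − rank ∂_1 = 7 − 6 = 1, and the invariant factors of ∂_1 are all 1, so H_0 = Z.

(K is a triangulation of the real projective plane RP^2.)

H_0 = Z.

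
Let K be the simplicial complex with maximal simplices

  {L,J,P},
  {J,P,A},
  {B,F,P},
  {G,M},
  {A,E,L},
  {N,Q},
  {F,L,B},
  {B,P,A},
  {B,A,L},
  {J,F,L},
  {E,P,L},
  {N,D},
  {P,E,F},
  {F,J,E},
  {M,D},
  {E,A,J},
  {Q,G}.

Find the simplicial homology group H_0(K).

Take the total order A < B < D < E < F < G < J < L < M < N < P < Q on the vertex set. Then K (dimension 2) consists of the simplices:

  0-simplices (12): A, B, D, E, F, G, J, L, M, N, P, Q
  1-simplices (23): AB, AE, AJ, AL, AP, BF, BL, BP, DM, DN, EF, EJ, EL, EP, FJ, FL, FP, GM, GQ, JL, JP, LP, NQ
  2-simplices (12): ABL, ABP, AEJ, AEL, AJP, BFL, BFP, EFJ, EFP, ELP, FJL, JLP

giving chain groups C_0 ≅ Z^12, C_1 ≅ Z^23, C_2 ≅ Z^12.

Boundary ∂_1: C_1 → C_0 maps an edge to its endpoints' difference, ∂[p,q] = q − p. For instance
  ∂JL = L − J.
The 12×23 boundary matrix has rank 10 and Smith normal form diag(1,1,1,1,1,1,1,1,1,1).

Boundary ∂_2: C_2 → C_1 maps a triangle to the signed sum of its edges. For instance
  ∂BFP = FP − BP + BF,
  ∂FJL = JL − FL + FJ.
The 23×12 boundary matrix has rank 12 and Smith normal form diag(1,1,1,1,1,1,1,1,1,1,1,2).

Computing H_k = (kernel of ∂_k) / (image of ∂_{k+1}):

  H_0: rank C_0 − rank ∂_1 = 12 − 10 = 2, and the invariant factors of ∂_1 are all 1, so H_0 ≅ Z^2.

(K is a triangulation of the disjoint union of the real projective plane RP^2 and the circle S^1.)

H_0 = Z^2.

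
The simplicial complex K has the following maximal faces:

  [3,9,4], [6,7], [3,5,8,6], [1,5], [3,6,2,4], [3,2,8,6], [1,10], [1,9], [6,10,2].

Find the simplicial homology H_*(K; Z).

H_0 = Z,  H_1 = Z^2,  H_2 = 0,  H_3 = 0.

K has 10 vertices, 20 edges, 12 triangles, 3 3-simplices.
rank ∂_0 = 0, rank ∂_1 = 9 ⇒ b_0 = 10 − 0 − 9 = 1; all invariant factors of ∂_1 are 1 so no torsion. So H_0 ≅ Z.
rank ∂_1 = 9, rank ∂_2 = 9 ⇒ b_1 = 20 − 9 − 9 = 2; all invariant factors of ∂_2 are 1 so no torsion. So H_1 ≅ Z^2.
rank ∂_2 = 9, rank ∂_3 = 3 ⇒ b_2 = 12 − 9 − 3 = 0; all invariant factors of ∂_3 are 1 so no torsion. So H_2 ≅ 0.
rank ∂_3 = 3, rank ∂_4 = 0 ⇒ b_3 = 3 − 3 − 0 = 0. So H_3 ≅ 0.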